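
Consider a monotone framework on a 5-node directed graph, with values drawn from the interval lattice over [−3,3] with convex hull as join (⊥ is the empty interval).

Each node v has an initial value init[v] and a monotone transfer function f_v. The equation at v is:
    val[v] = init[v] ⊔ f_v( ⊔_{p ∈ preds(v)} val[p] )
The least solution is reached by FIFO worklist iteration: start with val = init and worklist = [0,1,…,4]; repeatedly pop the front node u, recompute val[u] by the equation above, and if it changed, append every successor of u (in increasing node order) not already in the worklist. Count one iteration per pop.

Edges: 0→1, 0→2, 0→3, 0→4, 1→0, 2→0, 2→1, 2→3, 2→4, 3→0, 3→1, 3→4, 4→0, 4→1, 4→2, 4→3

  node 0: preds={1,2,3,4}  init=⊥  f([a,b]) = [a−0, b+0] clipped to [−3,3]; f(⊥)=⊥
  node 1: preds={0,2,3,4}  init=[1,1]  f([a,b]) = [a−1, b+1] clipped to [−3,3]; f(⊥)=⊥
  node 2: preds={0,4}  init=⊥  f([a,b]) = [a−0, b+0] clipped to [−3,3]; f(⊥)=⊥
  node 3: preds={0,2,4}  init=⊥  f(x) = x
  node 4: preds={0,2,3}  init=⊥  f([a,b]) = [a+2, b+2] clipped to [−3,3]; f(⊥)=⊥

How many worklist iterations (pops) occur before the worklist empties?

Trace (29 dequeues):
  [1] u=0 | in [1,1] | out [1,1] | prev ⊥ | push {}
  [2] u=1 | in [1,1] | out [0,2] | prev [1,1] | push {0}
  [3] u=2 | in [1,1] | out [1,1] | prev ⊥ | push {1}
  [4] u=3 | in [1,1] | out [1,1] | prev ⊥ | push {}
  [5] u=4 | in [1,1] | out [3,3] | prev ⊥ | push {2,3}
  [6] u=0 | in [0,3] | out [0,3] | prev [1,1] | push {4}
  [7] u=1 | in [0,3] | out [-1,3] | prev [0,2] | push {0}
  [8] u=2 | in [0,3] | out [0,3] | prev [1,1] | push {1}
  [9] u=3 | in [0,3] | out [0,3] | prev [1,1] | push {}
  [10] u=4 | in [0,3] | out [2,3] | prev [3,3] | push {2,3}
  [11] u=0 | in [-1,3] | out [-1,3] | prev [0,3] | push {4}
  [12] u=1 | in [-1,3] | out [-2,3] | prev [-1,3] | push {0}
  [13] u=2 | in [-1,3] | out [-1,3] | prev [0,3] | push {1}
  [14] u=3 | in [-1,3] | out [-1,3] | prev [0,3] | push {}
  [15] u=4 | in [-1,3] | out [1,3] | prev [2,3] | push {2,3}
  [16] u=0 | in [-2,3] | out [-2,3] | prev [-1,3] | push {4}
  [17] u=1 | in [-2,3] | out [-3,3] | prev [-2,3] | push {0}
  [18] u=2 | in [-2,3] | out [-2,3] | prev [-1,3] | push {1}
  [19] u=3 | in [-2,3] | out [-2,3] | prev [-1,3] | push {}
  [20] u=4 | in [-2,3] | out [0,3] | prev [1,3] | push {2,3}
  [21] u=0 | in [-3,3] | out [-3,3] | prev [-2,3] | push {4}
  [22] u=1 | in [-3,3] | out [-3,3] | ==
  [23] u=2 | in [-3,3] | out [-3,3] | prev [-2,3] | push {0,1}
  [24] u=3 | in [-3,3] | out [-3,3] | prev [-2,3] | push {}
  [25] u=4 | in [-3,3] | out [-1,3] | prev [0,3] | push {2,3}
  [26] u=0 | in [-3,3] | out [-3,3] | ==
  [27] u=1 | in [-3,3] | out [-3,3] | ==
  [28] u=2 | in [-3,3] | out [-3,3] | ==
  [29] u=3 | in [-3,3] | out [-3,3] | ==

Converged values:
  [0] [-3,3]
  [1] [-3,3]
  [2] [-3,3]
  [3] [-3,3]
  [4] [-1,3]

29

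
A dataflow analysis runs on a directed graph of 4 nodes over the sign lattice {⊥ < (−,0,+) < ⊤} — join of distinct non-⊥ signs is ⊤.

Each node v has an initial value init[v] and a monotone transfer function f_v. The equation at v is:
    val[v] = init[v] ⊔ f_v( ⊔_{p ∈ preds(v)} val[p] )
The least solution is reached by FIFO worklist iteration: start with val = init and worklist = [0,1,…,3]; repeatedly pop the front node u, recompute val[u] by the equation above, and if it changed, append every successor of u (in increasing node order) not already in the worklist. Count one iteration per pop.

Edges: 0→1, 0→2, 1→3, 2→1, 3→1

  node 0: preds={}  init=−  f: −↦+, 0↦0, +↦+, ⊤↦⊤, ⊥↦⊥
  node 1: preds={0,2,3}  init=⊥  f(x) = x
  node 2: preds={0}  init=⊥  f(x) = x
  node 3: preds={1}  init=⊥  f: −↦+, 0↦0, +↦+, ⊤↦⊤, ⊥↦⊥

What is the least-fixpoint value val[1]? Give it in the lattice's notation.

⊤

Iteration log — 7 steps:
  step 1. node 0  ⊔preds=⊥  new=−  stable
  step 2. node 1  ⊔preds=−  new=−  old=⊥  +wl: 
  step 3. node 2  ⊔preds=−  new=−  old=⊥  +wl: 1
  step 4. node 3  ⊔preds=−  new=+  old=⊥  +wl: 
  step 5. node 1  ⊔preds=⊤  new=⊤  old=−  +wl: 3
  step 6. node 3  ⊔preds=⊤  new=⊤  old=+  +wl: 1
  step 7. node 1  ⊔preds=⊤  new=⊤  stable

Least fixpoint reached:
  node 0: −
  node 1: ⊤
  node 2: −
  node 3: ⊤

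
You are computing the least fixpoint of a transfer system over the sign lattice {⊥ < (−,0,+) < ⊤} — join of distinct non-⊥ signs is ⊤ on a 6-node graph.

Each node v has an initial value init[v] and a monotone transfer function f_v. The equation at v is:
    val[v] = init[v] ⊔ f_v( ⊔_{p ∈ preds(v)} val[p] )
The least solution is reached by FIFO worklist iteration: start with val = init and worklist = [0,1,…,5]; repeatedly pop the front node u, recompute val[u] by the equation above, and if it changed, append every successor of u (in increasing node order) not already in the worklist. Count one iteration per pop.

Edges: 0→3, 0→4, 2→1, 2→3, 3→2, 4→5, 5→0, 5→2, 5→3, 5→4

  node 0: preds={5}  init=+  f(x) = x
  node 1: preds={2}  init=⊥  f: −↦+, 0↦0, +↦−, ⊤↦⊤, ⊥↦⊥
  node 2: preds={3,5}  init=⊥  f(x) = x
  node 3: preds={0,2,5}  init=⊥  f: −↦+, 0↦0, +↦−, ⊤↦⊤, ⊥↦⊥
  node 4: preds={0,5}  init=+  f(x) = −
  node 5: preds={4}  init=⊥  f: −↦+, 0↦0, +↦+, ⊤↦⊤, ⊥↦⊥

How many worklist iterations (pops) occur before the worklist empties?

12

Worklist (12 pops):
  #1 pop 0: in=⊥ → + (no change)
  #2 pop 1: in=⊥ → ⊥ (no change)
  #3 pop 2: in=⊥ → ⊥ (no change)
  #4 pop 3: in=+ → − (was ⊥); enqueue [2]
  #5 pop 4: in=+ → ⊤ (was +); enqueue []
  #6 pop 5: in=⊤ → ⊤ (was ⊥); enqueue [0,3,4]
  #7 pop 2: in=⊤ → ⊤ (was ⊥); enqueue [1]
  #8 pop 0: in=⊤ → ⊤ (was +); enqueue []
  #9 pop 3: in=⊤ → ⊤ (was −); enqueue [2]
  #10 pop 4: in=⊤ → ⊤ (no change)
  #11 pop 1: in=⊤ → ⊤ (was ⊥); enqueue []
  #12 pop 2: in=⊤ → ⊤ (no change)

Fixpoint:
  val[0] = ⊤
  val[1] = ⊤
  val[2] = ⊤
  val[3] = ⊤
  val[4] = ⊤
  val[5] = ⊤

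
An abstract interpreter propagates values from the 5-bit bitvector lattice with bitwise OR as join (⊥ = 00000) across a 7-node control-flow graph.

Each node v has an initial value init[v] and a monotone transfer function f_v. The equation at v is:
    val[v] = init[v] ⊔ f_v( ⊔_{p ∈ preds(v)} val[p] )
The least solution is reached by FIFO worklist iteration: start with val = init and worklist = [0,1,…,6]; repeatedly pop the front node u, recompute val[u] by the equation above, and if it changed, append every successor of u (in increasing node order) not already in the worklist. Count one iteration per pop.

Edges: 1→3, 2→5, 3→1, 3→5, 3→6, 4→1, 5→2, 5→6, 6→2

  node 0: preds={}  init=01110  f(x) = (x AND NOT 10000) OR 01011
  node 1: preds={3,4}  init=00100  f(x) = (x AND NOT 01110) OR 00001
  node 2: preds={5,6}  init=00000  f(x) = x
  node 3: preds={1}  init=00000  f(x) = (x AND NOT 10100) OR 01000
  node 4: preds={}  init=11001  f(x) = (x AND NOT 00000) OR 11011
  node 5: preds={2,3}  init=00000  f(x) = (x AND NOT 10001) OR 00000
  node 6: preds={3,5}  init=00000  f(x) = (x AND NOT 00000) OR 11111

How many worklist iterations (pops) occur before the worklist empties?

Worklist (12 pops):
  #1 pop 0: in=00000 → 01111 (was 01110); enqueue []
  #2 pop 1: in=11001 → 10101 (was 00100); enqueue []
  #3 pop 2: in=00000 → 00000 (no change)
  #4 pop 3: in=10101 → 01001 (was 00000); enqueue [1]
  #5 pop 4: in=00000 → 11011 (was 11001); enqueue []
  #6 pop 5: in=01001 → 01000 (was 00000); enqueue [2]
  #7 pop 6: in=01001 → 11111 (was 00000); enqueue []
  #8 pop 1: in=11011 → 10101 (no change)
  #9 pop 2: in=11111 → 11111 (was 00000); enqueue [5]
  #10 pop 5: in=11111 → 01110 (was 01000); enqueue [2,6]
  #11 pop 2: in=11111 → 11111 (no change)
  #12 pop 6: in=01111 → 11111 (no change)

Fixpoint:
  val[0] = 01111
  val[1] = 10101
  val[2] = 11111
  val[3] = 01001
  val[4] = 11011
  val[5] = 01110
  val[6] = 11111

12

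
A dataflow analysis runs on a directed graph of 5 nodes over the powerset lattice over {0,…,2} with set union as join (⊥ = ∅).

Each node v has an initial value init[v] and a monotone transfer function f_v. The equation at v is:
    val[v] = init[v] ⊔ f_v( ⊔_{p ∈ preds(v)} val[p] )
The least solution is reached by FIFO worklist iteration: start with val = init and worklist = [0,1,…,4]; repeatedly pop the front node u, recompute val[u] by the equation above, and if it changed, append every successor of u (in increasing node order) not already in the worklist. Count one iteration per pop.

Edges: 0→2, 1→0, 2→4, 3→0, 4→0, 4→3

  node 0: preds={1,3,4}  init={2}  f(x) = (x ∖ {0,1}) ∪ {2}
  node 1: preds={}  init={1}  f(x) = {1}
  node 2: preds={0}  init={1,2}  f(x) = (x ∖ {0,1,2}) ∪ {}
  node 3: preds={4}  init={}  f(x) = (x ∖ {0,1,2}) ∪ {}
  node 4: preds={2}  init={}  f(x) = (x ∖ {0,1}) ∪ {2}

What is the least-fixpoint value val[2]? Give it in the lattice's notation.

{1,2}

Iteration log — 7 steps:
  step 1. node 0  ⊔preds={1}  new={2}  stable
  step 2. node 1  ⊔preds={}  new={1}  stable
  step 3. node 2  ⊔preds={2}  new={1,2}  stable
  step 4. node 3  ⊔preds={}  new={}  stable
  step 5. node 4  ⊔preds={1,2}  new={2}  old={}  +wl: 0,3
  step 6. node 0  ⊔preds={1,2}  new={2}  stable
  step 7. node 3  ⊔preds={2}  new={}  stable

Least fixpoint reached:
  node 0: {2}
  node 1: {1}
  node 2: {1,2}
  node 3: {}
  node 4: {2}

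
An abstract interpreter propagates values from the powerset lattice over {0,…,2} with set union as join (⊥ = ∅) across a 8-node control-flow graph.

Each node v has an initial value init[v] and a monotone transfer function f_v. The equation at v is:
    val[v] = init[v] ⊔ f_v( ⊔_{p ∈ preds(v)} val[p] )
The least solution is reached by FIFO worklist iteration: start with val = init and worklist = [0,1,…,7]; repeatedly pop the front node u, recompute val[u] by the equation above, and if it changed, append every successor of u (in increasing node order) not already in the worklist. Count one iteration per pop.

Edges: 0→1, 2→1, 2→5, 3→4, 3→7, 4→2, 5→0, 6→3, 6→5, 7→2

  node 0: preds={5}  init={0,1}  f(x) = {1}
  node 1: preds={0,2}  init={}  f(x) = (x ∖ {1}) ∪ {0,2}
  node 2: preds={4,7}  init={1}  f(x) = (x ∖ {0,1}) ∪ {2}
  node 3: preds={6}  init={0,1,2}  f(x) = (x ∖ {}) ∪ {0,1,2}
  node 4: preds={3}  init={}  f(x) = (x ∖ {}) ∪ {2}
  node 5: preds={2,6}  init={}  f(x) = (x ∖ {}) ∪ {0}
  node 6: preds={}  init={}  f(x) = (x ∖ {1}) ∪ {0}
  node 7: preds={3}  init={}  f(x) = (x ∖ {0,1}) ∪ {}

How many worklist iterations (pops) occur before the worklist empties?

Worklist (13 pops):
  #1 pop 0: in={} → {0,1} (no change)
  #2 pop 1: in={0,1} → {0,2} (was {}); enqueue []
  #3 pop 2: in={} → {1,2} (was {1}); enqueue [1]
  #4 pop 3: in={} → {0,1,2} (no change)
  #5 pop 4: in={0,1,2} → {0,1,2} (was {}); enqueue [2]
  #6 pop 5: in={1,2} → {0,1,2} (was {}); enqueue [0]
  #7 pop 6: in={} → {0} (was {}); enqueue [3,5]
  #8 pop 7: in={0,1,2} → {2} (was {}); enqueue []
  #9 pop 1: in={0,1,2} → {0,2} (no change)
  #10 pop 2: in={0,1,2} → {1,2} (no change)
  #11 pop 0: in={0,1,2} → {0,1} (no change)
  #12 pop 3: in={0} → {0,1,2} (no change)
  #13 pop 5: in={0,1,2} → {0,1,2} (no change)

Fixpoint:
  val[0] = {0,1}
  val[1] = {0,2}
  val[2] = {1,2}
  val[3] = {0,1,2}
  val[4] = {0,1,2}
  val[5] = {0,1,2}
  val[6] = {0}
  val[7] = {2}

13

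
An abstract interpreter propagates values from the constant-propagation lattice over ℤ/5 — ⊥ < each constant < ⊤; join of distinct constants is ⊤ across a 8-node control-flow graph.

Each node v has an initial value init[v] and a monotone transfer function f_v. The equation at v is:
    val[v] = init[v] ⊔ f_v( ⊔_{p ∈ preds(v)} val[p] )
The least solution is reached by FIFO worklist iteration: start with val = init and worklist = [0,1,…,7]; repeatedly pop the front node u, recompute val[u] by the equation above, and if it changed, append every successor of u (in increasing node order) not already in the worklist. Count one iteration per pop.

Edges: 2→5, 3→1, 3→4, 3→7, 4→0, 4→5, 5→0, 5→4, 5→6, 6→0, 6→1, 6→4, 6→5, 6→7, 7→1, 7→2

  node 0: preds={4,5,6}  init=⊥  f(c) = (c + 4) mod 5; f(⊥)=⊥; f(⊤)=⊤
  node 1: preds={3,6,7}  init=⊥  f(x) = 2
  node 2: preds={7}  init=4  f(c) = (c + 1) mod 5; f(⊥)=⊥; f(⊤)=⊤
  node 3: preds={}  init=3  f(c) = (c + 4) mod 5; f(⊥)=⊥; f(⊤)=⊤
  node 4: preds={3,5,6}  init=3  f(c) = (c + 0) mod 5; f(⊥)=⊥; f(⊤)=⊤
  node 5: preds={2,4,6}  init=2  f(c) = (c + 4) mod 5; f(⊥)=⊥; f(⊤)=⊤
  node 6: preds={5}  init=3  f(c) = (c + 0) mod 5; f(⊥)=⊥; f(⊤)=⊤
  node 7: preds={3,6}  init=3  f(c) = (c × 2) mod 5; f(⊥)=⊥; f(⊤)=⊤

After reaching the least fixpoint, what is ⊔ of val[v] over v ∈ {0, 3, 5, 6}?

⊤

Worklist (14 pops):
  #1 pop 0: in=⊤ → ⊤ (was ⊥); enqueue []
  #2 pop 1: in=3 → 2 (was ⊥); enqueue []
  #3 pop 2: in=3 → 4 (no change)
  #4 pop 3: in=⊥ → 3 (no change)
  #5 pop 4: in=⊤ → ⊤ (was 3); enqueue [0]
  #6 pop 5: in=⊤ → ⊤ (was 2); enqueue [4]
  #7 pop 6: in=⊤ → ⊤ (was 3); enqueue [1,5]
  #8 pop 7: in=⊤ → ⊤ (was 3); enqueue [2]
  #9 pop 0: in=⊤ → ⊤ (no change)
  #10 pop 4: in=⊤ → ⊤ (no change)
  #11 pop 1: in=⊤ → 2 (no change)
  #12 pop 5: in=⊤ → ⊤ (no change)
  #13 pop 2: in=⊤ → ⊤ (was 4); enqueue [5]
  #14 pop 5: in=⊤ → ⊤ (no change)

Fixpoint:
  val[0] = ⊤
  val[1] = 2
  val[2] = ⊤
  val[3] = 3
  val[4] = ⊤
  val[5] = ⊤
  val[6] = ⊤
  val[7] = ⊤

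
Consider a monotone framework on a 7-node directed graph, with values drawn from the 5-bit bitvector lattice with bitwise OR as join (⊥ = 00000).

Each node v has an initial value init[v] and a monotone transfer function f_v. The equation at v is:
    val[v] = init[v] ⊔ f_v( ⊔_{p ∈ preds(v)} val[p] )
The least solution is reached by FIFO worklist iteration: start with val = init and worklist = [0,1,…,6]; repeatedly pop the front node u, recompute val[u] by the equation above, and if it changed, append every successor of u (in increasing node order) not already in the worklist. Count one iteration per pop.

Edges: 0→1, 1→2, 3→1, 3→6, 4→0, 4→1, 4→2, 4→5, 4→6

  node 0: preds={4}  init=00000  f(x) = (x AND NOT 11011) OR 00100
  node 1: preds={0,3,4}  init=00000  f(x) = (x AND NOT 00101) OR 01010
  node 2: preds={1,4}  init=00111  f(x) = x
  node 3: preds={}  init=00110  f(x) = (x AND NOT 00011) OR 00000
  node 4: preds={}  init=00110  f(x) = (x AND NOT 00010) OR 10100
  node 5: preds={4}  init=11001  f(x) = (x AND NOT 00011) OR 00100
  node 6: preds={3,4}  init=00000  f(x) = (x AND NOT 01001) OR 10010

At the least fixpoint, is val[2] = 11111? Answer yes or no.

yes

Iteration log — 10 steps:
  step 1. node 0  ⊔preds=00110  new=00100  old=00000  +wl: 
  step 2. node 1  ⊔preds=00110  new=01010  old=00000  +wl: 
  step 3. node 2  ⊔preds=01110  new=01111  old=00111  +wl: 
  step 4. node 3  ⊔preds=00000  new=00110  stable
  step 5. node 4  ⊔preds=00000  new=10110  old=00110  +wl: 0,1,2
  step 6. node 5  ⊔preds=10110  new=11101  old=11001  +wl: 
  step 7. node 6  ⊔preds=10110  new=10110  old=00000  +wl: 
  step 8. node 0  ⊔preds=10110  new=00100  stable
  step 9. node 1  ⊔preds=10110  new=11010  old=01010  +wl: 
  step 10. node 2  ⊔preds=11110  new=11111  old=01111  +wl: 

Least fixpoint reached:
  node 0: 00100
  node 1: 11010
  node 2: 11111
  node 3: 00110
  node 4: 10110
  node 5: 11101
  node 6: 10110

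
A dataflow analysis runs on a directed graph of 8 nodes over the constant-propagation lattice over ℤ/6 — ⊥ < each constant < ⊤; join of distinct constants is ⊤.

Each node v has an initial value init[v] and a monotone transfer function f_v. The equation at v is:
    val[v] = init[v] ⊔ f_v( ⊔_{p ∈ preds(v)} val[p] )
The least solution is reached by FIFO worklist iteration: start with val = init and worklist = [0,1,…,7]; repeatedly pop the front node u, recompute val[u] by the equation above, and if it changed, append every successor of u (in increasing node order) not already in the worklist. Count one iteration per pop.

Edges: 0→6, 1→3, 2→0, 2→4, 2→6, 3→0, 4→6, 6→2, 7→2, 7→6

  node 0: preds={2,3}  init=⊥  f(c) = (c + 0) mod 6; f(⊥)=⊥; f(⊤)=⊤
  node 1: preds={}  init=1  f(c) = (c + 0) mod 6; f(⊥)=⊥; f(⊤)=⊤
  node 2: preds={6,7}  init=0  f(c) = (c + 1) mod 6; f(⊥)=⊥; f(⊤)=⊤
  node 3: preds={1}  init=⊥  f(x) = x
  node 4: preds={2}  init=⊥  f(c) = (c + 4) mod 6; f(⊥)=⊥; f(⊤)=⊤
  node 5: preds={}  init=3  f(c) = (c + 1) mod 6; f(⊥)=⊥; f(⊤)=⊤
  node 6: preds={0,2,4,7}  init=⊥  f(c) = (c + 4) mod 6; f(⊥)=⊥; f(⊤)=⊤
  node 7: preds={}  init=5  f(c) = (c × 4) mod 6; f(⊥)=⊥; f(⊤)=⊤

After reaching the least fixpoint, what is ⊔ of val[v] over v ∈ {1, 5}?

⊤

Worklist (14 pops):
  #1 pop 0: in=0 → 0 (was ⊥); enqueue []
  #2 pop 1: in=⊥ → 1 (no change)
  #3 pop 2: in=5 → 0 (no change)
  #4 pop 3: in=1 → 1 (was ⊥); enqueue [0]
  #5 pop 4: in=0 → 4 (was ⊥); enqueue []
  #6 pop 5: in=⊥ → 3 (no change)
  #7 pop 6: in=⊤ → ⊤ (was ⊥); enqueue [2]
  #8 pop 7: in=⊥ → 5 (no change)
  #9 pop 0: in=⊤ → ⊤ (was 0); enqueue [6]
  #10 pop 2: in=⊤ → ⊤ (was 0); enqueue [0,4]
  #11 pop 6: in=⊤ → ⊤ (no change)
  #12 pop 0: in=⊤ → ⊤ (no change)
  #13 pop 4: in=⊤ → ⊤ (was 4); enqueue [6]
  #14 pop 6: in=⊤ → ⊤ (no change)

Fixpoint:
  val[0] = ⊤
  val[1] = 1
  val[2] = ⊤
  val[3] = 1
  val[4] = ⊤
  val[5] = 3
  val[6] = ⊤
  val[7] = 5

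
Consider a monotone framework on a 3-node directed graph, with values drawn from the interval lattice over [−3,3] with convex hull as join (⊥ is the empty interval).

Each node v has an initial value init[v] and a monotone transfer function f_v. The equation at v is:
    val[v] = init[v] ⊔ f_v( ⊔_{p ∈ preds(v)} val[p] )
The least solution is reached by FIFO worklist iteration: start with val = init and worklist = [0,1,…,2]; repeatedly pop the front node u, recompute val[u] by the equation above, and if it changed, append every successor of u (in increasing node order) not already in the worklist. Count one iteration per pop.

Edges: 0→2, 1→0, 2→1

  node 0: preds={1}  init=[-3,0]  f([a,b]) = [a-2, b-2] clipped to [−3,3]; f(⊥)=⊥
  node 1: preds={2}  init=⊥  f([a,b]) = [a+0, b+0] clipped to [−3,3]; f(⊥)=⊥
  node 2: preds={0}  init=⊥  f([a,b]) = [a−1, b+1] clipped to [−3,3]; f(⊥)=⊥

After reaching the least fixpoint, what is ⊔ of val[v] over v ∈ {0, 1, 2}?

Worklist (5 pops):
  #1 pop 0: in=⊥ → [-3,0] (no change)
  #2 pop 1: in=⊥ → ⊥ (no change)
  #3 pop 2: in=[-3,0] → [-3,1] (was ⊥); enqueue [1]
  #4 pop 1: in=[-3,1] → [-3,1] (was ⊥); enqueue [0]
  #5 pop 0: in=[-3,1] → [-3,0] (no change)

Fixpoint:
  val[0] = [-3,0]
  val[1] = [-3,1]
  val[2] = [-3,1]

[-3,1]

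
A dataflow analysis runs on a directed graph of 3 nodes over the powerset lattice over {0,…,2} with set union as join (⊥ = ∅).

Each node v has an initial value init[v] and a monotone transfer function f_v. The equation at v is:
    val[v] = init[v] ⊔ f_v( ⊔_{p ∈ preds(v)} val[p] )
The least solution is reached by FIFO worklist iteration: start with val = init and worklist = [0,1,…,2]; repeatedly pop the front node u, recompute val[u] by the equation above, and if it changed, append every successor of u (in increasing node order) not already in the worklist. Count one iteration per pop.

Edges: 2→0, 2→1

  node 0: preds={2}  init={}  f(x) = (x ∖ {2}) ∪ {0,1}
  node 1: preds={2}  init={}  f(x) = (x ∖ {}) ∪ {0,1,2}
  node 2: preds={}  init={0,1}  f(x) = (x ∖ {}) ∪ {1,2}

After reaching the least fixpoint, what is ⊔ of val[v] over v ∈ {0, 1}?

{0,1,2}

Trace (5 dequeues):
  [1] u=0 | in {0,1} | out {0,1} | prev {} | push {}
  [2] u=1 | in {0,1} | out {0,1,2} | prev {} | push {}
  [3] u=2 | in {} | out {0,1,2} | prev {0,1} | push {0,1}
  [4] u=0 | in {0,1,2} | out {0,1} | ==
  [5] u=1 | in {0,1,2} | out {0,1,2} | ==

Converged values:
  [0] {0,1}
  [1] {0,1,2}
  [2] {0,1,2}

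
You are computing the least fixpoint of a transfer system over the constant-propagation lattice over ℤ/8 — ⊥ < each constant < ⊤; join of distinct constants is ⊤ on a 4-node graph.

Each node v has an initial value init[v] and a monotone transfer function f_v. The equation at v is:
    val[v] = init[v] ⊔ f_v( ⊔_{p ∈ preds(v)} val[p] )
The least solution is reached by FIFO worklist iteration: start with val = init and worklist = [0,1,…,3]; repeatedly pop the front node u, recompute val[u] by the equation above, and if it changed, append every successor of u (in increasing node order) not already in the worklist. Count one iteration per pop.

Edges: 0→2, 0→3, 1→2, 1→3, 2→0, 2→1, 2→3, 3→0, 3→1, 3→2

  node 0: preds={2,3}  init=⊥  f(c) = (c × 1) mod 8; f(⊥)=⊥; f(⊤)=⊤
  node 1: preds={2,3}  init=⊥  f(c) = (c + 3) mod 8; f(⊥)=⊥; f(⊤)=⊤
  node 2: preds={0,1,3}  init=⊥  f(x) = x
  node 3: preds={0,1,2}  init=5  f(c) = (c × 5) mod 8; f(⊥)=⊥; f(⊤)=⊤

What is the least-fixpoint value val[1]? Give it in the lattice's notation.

Iteration log — 8 steps:
  step 1. node 0  ⊔preds=5  new=5  old=⊥  +wl: 
  step 2. node 1  ⊔preds=5  new=0  old=⊥  +wl: 
  step 3. node 2  ⊔preds=⊤  new=⊤  old=⊥  +wl: 0,1
  step 4. node 3  ⊔preds=⊤  new=⊤  old=5  +wl: 2
  step 5. node 0  ⊔preds=⊤  new=⊤  old=5  +wl: 3
  step 6. node 1  ⊔preds=⊤  new=⊤  old=0  +wl: 
  step 7. node 2  ⊔preds=⊤  new=⊤  stable
  step 8. node 3  ⊔preds=⊤  new=⊤  stable

Least fixpoint reached:
  node 0: ⊤
  node 1: ⊤
  node 2: ⊤
  node 3: ⊤

⊤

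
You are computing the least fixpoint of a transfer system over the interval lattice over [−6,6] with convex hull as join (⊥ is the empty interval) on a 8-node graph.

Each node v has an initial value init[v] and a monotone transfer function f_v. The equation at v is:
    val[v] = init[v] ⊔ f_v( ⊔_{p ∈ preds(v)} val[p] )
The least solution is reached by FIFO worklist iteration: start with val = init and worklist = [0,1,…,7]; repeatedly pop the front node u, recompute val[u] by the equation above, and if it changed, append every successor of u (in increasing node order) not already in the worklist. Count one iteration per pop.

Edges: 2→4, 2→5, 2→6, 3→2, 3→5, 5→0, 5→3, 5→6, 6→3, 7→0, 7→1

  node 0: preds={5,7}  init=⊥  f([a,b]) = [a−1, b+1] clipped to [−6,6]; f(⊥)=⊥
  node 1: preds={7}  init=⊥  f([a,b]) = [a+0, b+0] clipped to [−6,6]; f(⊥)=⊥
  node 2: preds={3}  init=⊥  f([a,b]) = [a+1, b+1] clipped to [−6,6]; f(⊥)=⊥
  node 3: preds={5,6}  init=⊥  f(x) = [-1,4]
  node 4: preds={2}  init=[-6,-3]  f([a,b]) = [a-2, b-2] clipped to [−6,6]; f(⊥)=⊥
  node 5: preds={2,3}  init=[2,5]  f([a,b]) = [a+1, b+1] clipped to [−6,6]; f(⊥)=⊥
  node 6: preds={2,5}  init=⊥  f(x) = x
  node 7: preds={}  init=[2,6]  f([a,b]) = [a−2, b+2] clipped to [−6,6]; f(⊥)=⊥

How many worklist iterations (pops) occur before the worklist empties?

Worklist (16 pops):
  #1 pop 0: in=[2,6] → [1,6] (was ⊥); enqueue []
  #2 pop 1: in=[2,6] → [2,6] (was ⊥); enqueue []
  #3 pop 2: in=⊥ → ⊥ (no change)
  #4 pop 3: in=[2,5] → [-1,4] (was ⊥); enqueue [2]
  #5 pop 4: in=⊥ → [-6,-3] (no change)
  #6 pop 5: in=[-1,4] → [0,5] (was [2,5]); enqueue [0,3]
  #7 pop 6: in=[0,5] → [0,5] (was ⊥); enqueue []
  #8 pop 7: in=⊥ → [2,6] (no change)
  #9 pop 2: in=[-1,4] → [0,5] (was ⊥); enqueue [4,5,6]
  #10 pop 0: in=[0,6] → [-1,6] (was [1,6]); enqueue []
  #11 pop 3: in=[0,5] → [-1,4] (no change)
  #12 pop 4: in=[0,5] → [-6,3] (was [-6,-3]); enqueue []
  #13 pop 5: in=[-1,5] → [0,6] (was [0,5]); enqueue [0,3]
  #14 pop 6: in=[0,6] → [0,6] (was [0,5]); enqueue []
  #15 pop 0: in=[0,6] → [-1,6] (no change)
  #16 pop 3: in=[0,6] → [-1,4] (no change)

Fixpoint:
  val[0] = [-1,6]
  val[1] = [2,6]
  val[2] = [0,5]
  val[3] = [-1,4]
  val[4] = [-6,3]
  val[5] = [0,6]
  val[6] = [0,6]
  val[7] = [2,6]

16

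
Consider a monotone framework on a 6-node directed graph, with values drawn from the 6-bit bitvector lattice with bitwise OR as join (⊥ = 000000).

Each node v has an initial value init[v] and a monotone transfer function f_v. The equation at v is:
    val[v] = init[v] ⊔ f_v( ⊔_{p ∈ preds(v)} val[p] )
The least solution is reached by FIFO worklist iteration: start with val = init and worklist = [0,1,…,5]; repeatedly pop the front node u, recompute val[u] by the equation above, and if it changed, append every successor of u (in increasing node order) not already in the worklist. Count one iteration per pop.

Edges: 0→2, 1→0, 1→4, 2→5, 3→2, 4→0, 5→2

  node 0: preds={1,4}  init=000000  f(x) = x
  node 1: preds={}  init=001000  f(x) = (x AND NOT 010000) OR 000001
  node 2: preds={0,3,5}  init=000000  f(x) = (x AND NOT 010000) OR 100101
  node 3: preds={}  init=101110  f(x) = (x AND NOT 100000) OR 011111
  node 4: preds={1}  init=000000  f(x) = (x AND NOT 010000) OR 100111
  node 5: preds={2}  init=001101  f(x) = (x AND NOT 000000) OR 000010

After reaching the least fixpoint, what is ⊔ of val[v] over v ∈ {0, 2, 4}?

Worklist (8 pops):
  #1 pop 0: in=001000 → 001000 (was 000000); enqueue []
  #2 pop 1: in=000000 → 001001 (was 001000); enqueue [0]
  #3 pop 2: in=101111 → 101111 (was 000000); enqueue []
  #4 pop 3: in=000000 → 111111 (was 101110); enqueue [2]
  #5 pop 4: in=001001 → 101111 (was 000000); enqueue []
  #6 pop 5: in=101111 → 101111 (was 001101); enqueue []
  #7 pop 0: in=101111 → 101111 (was 001000); enqueue []
  #8 pop 2: in=111111 → 101111 (no change)

Fixpoint:
  val[0] = 101111
  val[1] = 001001
  val[2] = 101111
  val[3] = 111111
  val[4] = 101111
  val[5] = 101111

101111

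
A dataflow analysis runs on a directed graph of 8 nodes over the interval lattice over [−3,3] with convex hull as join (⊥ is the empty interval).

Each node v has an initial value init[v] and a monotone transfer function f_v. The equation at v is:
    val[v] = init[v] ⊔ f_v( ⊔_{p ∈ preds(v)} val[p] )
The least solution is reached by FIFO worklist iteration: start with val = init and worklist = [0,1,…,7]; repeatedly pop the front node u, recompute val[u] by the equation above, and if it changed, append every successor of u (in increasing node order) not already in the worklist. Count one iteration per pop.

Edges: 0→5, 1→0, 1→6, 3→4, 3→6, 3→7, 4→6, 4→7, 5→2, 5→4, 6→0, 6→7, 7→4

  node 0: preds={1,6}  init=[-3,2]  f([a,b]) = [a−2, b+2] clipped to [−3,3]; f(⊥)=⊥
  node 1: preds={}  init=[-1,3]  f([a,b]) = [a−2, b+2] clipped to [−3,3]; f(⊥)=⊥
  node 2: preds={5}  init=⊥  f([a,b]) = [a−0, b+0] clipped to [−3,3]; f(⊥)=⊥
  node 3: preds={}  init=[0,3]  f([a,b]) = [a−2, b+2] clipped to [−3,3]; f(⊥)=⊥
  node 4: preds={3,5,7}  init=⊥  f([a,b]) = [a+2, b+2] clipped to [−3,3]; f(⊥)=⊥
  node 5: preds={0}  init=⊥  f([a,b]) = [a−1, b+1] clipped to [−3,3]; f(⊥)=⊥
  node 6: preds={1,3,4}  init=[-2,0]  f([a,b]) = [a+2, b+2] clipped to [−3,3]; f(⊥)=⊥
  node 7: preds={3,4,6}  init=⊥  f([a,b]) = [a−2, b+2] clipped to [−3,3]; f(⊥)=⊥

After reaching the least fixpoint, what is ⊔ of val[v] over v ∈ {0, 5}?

Worklist (13 pops):
  #1 pop 0: in=[-2,3] → [-3,3] (was [-3,2]); enqueue []
  #2 pop 1: in=⊥ → [-1,3] (no change)
  #3 pop 2: in=⊥ → ⊥ (no change)
  #4 pop 3: in=⊥ → [0,3] (no change)
  #5 pop 4: in=[0,3] → [2,3] (was ⊥); enqueue []
  #6 pop 5: in=[-3,3] → [-3,3] (was ⊥); enqueue [2,4]
  #7 pop 6: in=[-1,3] → [-2,3] (was [-2,0]); enqueue [0]
  #8 pop 7: in=[-2,3] → [-3,3] (was ⊥); enqueue []
  #9 pop 2: in=[-3,3] → [-3,3] (was ⊥); enqueue []
  #10 pop 4: in=[-3,3] → [-1,3] (was [2,3]); enqueue [6,7]
  #11 pop 0: in=[-2,3] → [-3,3] (no change)
  #12 pop 6: in=[-1,3] → [-2,3] (no change)
  #13 pop 7: in=[-2,3] → [-3,3] (no change)

Fixpoint:
  val[0] = [-3,3]
  val[1] = [-1,3]
  val[2] = [-3,3]
  val[3] = [0,3]
  val[4] = [-1,3]
  val[5] = [-3,3]
  val[6] = [-2,3]
  val[7] = [-3,3]

[-3,3]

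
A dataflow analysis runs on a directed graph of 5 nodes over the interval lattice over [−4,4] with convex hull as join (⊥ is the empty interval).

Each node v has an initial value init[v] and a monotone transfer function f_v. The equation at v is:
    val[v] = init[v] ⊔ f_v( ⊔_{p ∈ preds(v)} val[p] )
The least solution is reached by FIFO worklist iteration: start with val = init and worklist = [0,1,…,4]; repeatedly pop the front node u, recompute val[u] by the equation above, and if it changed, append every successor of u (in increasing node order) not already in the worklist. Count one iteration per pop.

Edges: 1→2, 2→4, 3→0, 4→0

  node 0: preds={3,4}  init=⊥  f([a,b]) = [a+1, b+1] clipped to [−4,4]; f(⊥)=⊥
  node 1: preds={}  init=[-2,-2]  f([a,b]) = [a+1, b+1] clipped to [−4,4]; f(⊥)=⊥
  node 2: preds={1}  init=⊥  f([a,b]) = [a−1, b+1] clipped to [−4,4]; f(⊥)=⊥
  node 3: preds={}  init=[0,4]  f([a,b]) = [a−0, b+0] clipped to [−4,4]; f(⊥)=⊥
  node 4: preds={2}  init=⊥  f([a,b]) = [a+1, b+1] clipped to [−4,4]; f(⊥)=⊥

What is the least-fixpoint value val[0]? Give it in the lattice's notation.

[-1,4]

Trace (6 dequeues):
  [1] u=0 | in [0,4] | out [1,4] | prev ⊥ | push {}
  [2] u=1 | in ⊥ | out [-2,-2] | ==
  [3] u=2 | in [-2,-2] | out [-3,-1] | prev ⊥ | push {}
  [4] u=3 | in ⊥ | out [0,4] | ==
  [5] u=4 | in [-3,-1] | out [-2,0] | prev ⊥ | push {0}
  [6] u=0 | in [-2,4] | out [-1,4] | prev [1,4] | push {}

Converged values:
  [0] [-1,4]
  [1] [-2,-2]
  [2] [-3,-1]
  [3] [0,4]
  [4] [-2,0]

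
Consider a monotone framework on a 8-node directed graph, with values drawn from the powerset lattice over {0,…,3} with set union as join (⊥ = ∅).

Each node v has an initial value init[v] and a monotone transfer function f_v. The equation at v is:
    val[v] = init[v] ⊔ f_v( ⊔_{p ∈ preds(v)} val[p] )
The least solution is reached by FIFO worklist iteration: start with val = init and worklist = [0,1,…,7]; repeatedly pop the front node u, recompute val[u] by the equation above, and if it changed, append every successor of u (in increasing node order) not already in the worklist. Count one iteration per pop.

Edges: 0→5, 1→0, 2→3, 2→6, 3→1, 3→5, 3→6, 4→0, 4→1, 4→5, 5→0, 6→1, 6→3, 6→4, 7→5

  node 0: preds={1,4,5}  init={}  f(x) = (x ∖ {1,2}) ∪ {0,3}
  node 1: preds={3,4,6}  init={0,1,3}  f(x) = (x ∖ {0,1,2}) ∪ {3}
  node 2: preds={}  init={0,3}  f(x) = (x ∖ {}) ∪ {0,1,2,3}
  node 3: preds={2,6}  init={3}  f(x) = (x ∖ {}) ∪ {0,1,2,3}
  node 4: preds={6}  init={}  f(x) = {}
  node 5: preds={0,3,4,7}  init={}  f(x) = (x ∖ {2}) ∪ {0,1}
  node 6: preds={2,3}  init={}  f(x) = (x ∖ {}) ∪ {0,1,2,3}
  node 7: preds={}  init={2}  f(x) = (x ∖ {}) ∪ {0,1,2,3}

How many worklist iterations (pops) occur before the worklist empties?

13

Trace (13 dequeues):
  [1] u=0 | in {0,1,3} | out {0,3} | prev {} | push {}
  [2] u=1 | in {3} | out {0,1,3} | ==
  [3] u=2 | in {} | out {0,1,2,3} | prev {0,3} | push {}
  [4] u=3 | in {0,1,2,3} | out {0,1,2,3} | prev {3} | push {1}
  [5] u=4 | in {} | out {} | ==
  [6] u=5 | in {0,1,2,3} | out {0,1,3} | prev {} | push {0}
  [7] u=6 | in {0,1,2,3} | out {0,1,2,3} | prev {} | push {3,4}
  [8] u=7 | in {} | out {0,1,2,3} | prev {2} | push {5}
  [9] u=1 | in {0,1,2,3} | out {0,1,3} | ==
  [10] u=0 | in {0,1,3} | out {0,3} | ==
  [11] u=3 | in {0,1,2,3} | out {0,1,2,3} | ==
  [12] u=4 | in {0,1,2,3} | out {} | ==
  [13] u=5 | in {0,1,2,3} | out {0,1,3} | ==

Converged values:
  [0] {0,3}
  [1] {0,1,3}
  [2] {0,1,2,3}
  [3] {0,1,2,3}
  [4] {}
  [5] {0,1,3}
  [6] {0,1,2,3}
  [7] {0,1,2,3}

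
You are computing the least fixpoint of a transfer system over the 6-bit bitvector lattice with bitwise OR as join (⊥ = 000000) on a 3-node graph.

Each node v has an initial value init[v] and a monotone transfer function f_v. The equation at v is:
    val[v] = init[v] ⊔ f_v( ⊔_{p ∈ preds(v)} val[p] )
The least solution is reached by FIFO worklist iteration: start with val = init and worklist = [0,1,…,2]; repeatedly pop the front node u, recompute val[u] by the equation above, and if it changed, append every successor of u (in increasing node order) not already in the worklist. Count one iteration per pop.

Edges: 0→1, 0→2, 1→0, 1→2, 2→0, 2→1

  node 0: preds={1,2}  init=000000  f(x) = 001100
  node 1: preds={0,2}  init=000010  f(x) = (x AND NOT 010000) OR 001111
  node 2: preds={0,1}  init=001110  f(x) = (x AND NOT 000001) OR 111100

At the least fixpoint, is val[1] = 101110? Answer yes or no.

no

Worklist (7 pops):
  #1 pop 0: in=001110 → 001100 (was 000000); enqueue []
  #2 pop 1: in=001110 → 001111 (was 000010); enqueue [0]
  #3 pop 2: in=001111 → 111110 (was 001110); enqueue [1]
  #4 pop 0: in=111111 → 001100 (no change)
  #5 pop 1: in=111110 → 101111 (was 001111); enqueue [0,2]
  #6 pop 0: in=111111 → 001100 (no change)
  #7 pop 2: in=101111 → 111110 (no change)

Fixpoint:
  val[0] = 001100
  val[1] = 101111
  val[2] = 111110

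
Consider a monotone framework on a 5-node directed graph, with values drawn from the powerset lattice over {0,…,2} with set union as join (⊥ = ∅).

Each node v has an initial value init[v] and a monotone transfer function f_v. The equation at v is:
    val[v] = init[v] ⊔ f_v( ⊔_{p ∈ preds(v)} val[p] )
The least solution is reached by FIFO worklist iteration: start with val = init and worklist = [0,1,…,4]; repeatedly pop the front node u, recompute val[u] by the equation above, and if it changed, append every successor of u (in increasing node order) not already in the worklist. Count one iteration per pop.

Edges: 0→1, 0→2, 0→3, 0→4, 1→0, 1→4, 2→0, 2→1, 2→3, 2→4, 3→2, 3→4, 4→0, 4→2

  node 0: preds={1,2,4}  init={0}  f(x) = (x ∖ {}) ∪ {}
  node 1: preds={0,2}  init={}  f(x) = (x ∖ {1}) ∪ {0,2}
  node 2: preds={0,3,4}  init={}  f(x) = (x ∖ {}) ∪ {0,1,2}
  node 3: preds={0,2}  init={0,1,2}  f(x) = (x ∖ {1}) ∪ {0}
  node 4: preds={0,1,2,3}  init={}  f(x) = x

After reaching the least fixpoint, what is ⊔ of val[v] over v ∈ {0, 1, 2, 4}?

Trace (10 dequeues):
  [1] u=0 | in {} | out {0} | ==
  [2] u=1 | in {0} | out {0,2} | prev {} | push {0}
  [3] u=2 | in {0,1,2} | out {0,1,2} | prev {} | push {1}
  [4] u=3 | in {0,1,2} | out {0,1,2} | ==
  [5] u=4 | in {0,1,2} | out {0,1,2} | prev {} | push {2}
  [6] u=0 | in {0,1,2} | out {0,1,2} | prev {0} | push {3,4}
  [7] u=1 | in {0,1,2} | out {0,2} | ==
  [8] u=2 | in {0,1,2} | out {0,1,2} | ==
  [9] u=3 | in {0,1,2} | out {0,1,2} | ==
  [10] u=4 | in {0,1,2} | out {0,1,2} | ==

Converged values:
  [0] {0,1,2}
  [1] {0,2}
  [2] {0,1,2}
  [3] {0,1,2}
  [4] {0,1,2}

{0,1,2}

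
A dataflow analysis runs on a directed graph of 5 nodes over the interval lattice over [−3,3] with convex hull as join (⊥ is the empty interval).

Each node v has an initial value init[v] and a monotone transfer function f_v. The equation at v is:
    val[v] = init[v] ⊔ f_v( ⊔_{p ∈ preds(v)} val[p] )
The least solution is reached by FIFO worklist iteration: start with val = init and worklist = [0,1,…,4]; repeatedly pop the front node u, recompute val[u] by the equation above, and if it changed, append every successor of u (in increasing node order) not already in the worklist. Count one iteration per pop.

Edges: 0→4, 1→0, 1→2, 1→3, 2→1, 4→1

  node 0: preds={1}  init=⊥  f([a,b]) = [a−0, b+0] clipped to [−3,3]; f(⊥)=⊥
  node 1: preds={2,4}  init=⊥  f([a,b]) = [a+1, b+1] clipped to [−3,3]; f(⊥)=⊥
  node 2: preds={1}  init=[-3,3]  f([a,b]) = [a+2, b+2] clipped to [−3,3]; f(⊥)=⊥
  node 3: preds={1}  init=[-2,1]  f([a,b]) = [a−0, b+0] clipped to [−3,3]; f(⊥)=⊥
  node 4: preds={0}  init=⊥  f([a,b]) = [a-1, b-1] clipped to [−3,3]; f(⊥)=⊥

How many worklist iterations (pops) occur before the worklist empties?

8

Worklist (8 pops):
  #1 pop 0: in=⊥ → ⊥ (no change)
  #2 pop 1: in=[-3,3] → [-2,3] (was ⊥); enqueue [0]
  #3 pop 2: in=[-2,3] → [-3,3] (no change)
  #4 pop 3: in=[-2,3] → [-2,3] (was [-2,1]); enqueue []
  #5 pop 4: in=⊥ → ⊥ (no change)
  #6 pop 0: in=[-2,3] → [-2,3] (was ⊥); enqueue [4]
  #7 pop 4: in=[-2,3] → [-3,2] (was ⊥); enqueue [1]
  #8 pop 1: in=[-3,3] → [-2,3] (no change)

Fixpoint:
  val[0] = [-2,3]
  val[1] = [-2,3]
  val[2] = [-3,3]
  val[3] = [-2,3]
  val[4] = [-3,2]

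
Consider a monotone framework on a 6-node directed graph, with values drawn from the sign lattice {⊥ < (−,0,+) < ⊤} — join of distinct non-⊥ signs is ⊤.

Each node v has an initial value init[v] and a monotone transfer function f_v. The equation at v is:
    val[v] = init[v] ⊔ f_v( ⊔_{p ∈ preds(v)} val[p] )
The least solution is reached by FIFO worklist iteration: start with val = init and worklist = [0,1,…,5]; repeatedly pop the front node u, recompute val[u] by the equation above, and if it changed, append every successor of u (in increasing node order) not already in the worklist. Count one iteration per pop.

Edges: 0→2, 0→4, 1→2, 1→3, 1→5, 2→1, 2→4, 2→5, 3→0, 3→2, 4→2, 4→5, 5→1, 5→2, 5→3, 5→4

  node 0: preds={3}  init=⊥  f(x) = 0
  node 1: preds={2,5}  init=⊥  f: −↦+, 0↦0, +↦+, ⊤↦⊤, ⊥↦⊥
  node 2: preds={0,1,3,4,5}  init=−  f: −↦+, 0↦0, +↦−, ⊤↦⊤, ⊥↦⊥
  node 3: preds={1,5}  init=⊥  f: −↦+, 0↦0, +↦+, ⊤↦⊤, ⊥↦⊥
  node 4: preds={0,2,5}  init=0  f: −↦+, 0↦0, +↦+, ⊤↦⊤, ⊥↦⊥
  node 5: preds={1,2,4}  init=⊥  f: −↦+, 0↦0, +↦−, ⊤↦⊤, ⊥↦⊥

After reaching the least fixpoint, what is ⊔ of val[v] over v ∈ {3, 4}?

Trace (14 dequeues):
  [1] u=0 | in ⊥ | out 0 | prev ⊥ | push {}
  [2] u=1 | in − | out + | prev ⊥ | push {}
  [3] u=2 | in ⊤ | out ⊤ | prev − | push {1}
  [4] u=3 | in + | out + | prev ⊥ | push {0,2}
  [5] u=4 | in ⊤ | out ⊤ | prev 0 | push {}
  [6] u=5 | in ⊤ | out ⊤ | prev ⊥ | push {3,4}
  [7] u=1 | in ⊤ | out ⊤ | prev + | push {5}
  [8] u=0 | in + | out 0 | ==
  [9] u=2 | in ⊤ | out ⊤ | ==
  [10] u=3 | in ⊤ | out ⊤ | prev + | push {0,2}
  [11] u=4 | in ⊤ | out ⊤ | ==
  [12] u=5 | in ⊤ | out ⊤ | ==
  [13] u=0 | in ⊤ | out 0 | ==
  [14] u=2 | in ⊤ | out ⊤ | ==

Converged values:
  [0] 0
  [1] ⊤
  [2] ⊤
  [3] ⊤
  [4] ⊤
  [5] ⊤

⊤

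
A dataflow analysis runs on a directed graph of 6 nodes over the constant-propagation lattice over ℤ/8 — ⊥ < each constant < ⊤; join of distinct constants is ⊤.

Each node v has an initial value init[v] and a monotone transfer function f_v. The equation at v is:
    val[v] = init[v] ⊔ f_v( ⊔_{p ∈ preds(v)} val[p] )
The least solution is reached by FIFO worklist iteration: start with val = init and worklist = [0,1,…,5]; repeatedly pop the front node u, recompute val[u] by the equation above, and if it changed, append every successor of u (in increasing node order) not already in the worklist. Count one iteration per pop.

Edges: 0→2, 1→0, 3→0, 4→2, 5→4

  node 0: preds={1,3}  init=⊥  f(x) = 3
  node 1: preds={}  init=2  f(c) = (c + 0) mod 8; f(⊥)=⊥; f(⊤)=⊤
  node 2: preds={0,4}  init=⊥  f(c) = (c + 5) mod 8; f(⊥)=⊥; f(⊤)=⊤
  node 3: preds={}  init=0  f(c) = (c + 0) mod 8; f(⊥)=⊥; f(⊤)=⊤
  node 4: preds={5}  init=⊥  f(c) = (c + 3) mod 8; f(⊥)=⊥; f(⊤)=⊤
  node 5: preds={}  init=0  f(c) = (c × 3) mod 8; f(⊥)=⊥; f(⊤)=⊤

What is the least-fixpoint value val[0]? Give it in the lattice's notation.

Trace (7 dequeues):
  [1] u=0 | in ⊤ | out 3 | prev ⊥ | push {}
  [2] u=1 | in ⊥ | out 2 | ==
  [3] u=2 | in 3 | out 0 | prev ⊥ | push {}
  [4] u=3 | in ⊥ | out 0 | ==
  [5] u=4 | in 0 | out 3 | prev ⊥ | push {2}
  [6] u=5 | in ⊥ | out 0 | ==
  [7] u=2 | in 3 | out 0 | ==

Converged values:
  [0] 3
  [1] 2
  [2] 0
  [3] 0
  [4] 3
  [5] 0

3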